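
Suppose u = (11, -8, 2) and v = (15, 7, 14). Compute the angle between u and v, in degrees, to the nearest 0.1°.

u · v = 11·15 + (-8)·7 + 2·14 = 165 - 56 + 28 = 137
|u|² = 121 + 64 + 4 = 189,  |u| = √189 ≈ 13.747727
|v|² = 225 + 49 + 196 = 470,  |v| = √470 ≈ 21.679483
cos θ = 137 / (13.747727 · 21.679483) ≈ 0.45966
θ = arccos(0.45966) ≈ 62.6°

62.6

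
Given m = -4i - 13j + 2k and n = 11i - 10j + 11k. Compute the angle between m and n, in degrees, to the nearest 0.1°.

64.9

m · n = (-4)·11 + (-13)·(-10) + 2·11 = -44 + 130 + 22 = 108
|m|² = 16 + 169 + 4 = 189,  |m| = √189 ≈ 13.747727
|n|² = 121 + 100 + 121 = 342,  |n| = √342 ≈ 18.493242
cos θ = 108 / (13.747727 · 18.493242) ≈ 0.42480
θ = arccos(0.42480) ≈ 64.9°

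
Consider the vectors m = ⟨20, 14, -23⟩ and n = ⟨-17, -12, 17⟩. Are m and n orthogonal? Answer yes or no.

m · n = 20·(-17) + 14·(-12) + (-23)·17 = -340 - 168 - 391 = -899
Nonzero, so the vectors are not orthogonal.

no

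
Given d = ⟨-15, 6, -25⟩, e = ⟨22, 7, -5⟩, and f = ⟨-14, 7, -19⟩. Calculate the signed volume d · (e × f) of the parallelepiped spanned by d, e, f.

e × f:
i: 7·(-19) - (-5)·7 = -133 - (-35) = -98
j: (-5)·(-14) - 22·(-19) = 70 - (-418) = 488
k: 22·7 - 7·(-14) = 154 - (-98) = 252
e × f = (-98, 488, 252)
d · (e × f) = (-15)·(-98) + 6·488 + (-25)·252 = 1470 + 2928 - 6300 = -1902

-1902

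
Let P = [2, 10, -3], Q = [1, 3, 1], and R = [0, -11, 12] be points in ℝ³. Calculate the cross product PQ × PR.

PQ = (-1, -7, 4)
PR = (-2, -21, 15)
i: (-7)·15 - 4·(-21) = -105 - (-84) = -21
j: 4·(-2) - (-1)·15 = -8 - (-15) = 7
k: (-1)·(-21) - (-7)·(-2) = 21 - 14 = 7
PQ × PR = (-21, 7, 7)

(-21, 7, 7)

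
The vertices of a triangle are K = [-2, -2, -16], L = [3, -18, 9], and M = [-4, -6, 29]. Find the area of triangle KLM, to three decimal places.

340.121

KL = (5, -16, 25),  KM = (-2, -4, 45)
i: (-16)·45 - 25·(-4) = -720 - (-100) = -620
j: 25·(-2) - 5·45 = -50 - 225 = -275
k: 5·(-4) - (-16)·(-2) = -20 - 32 = -52
KL × KM = (-620, -275, -52)
|KL × KM| = √462729 ≈ 680.2419
area = ½ · 680.2419 ≈ 340.121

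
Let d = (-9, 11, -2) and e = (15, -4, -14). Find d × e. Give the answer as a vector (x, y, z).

(-162, -156, -129)

i: 11·(-14) - (-2)·(-4) = -154 - 8 = -162
j: (-2)·15 - (-9)·(-14) = -30 - 126 = -156
k: (-9)·(-4) - 11·15 = 36 - 165 = -129
d × e = (-162, -156, -129)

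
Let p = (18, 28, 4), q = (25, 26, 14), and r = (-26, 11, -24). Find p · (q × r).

-3592

q × r:
i: 26·(-24) - 14·11 = -624 - 154 = -778
j: 14·(-26) - 25·(-24) = -364 - (-600) = 236
k: 25·11 - 26·(-26) = 275 - (-676) = 951
q × r = (-778, 236, 951)
p · (q × r) = 18·(-778) + 28·236 + 4·951 = -14004 + 6608 + 3804 = -3592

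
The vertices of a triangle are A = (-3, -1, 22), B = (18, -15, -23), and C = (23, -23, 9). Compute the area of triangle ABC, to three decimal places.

AB = (21, -14, -45),  AC = (26, -22, -13)
i: (-14)·(-13) - (-45)·(-22) = 182 - 990 = -808
j: (-45)·26 - 21·(-13) = -1170 - (-273) = -897
k: 21·(-22) - (-14)·26 = -462 - (-364) = -98
AB × AC = (-808, -897, -98)
|AB × AC| = √1467077 ≈ 1211.2295
area = ½ · 1211.2295 ≈ 605.615

605.615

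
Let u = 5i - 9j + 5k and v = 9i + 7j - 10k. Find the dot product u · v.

-68

u · v = 5·9 + (-9)·7 + 5·(-10) = 45 - 63 - 50 = -68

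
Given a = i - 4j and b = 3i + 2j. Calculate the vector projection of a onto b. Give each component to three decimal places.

a · b = 1·3 + (-4)·2 = 3 - 8 = -5
|b|² = 9 + 4 = 13
proj_b a = (-5/13) · (3, 2) ≈ (-1.154, -0.769)

(-1.154, -0.769)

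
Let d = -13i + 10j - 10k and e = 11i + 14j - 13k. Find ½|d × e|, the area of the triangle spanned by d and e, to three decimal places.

i: 10·(-13) - (-10)·14 = -130 - (-140) = 10
j: (-10)·11 - (-13)·(-13) = -110 - 169 = -279
k: (-13)·14 - 10·11 = -182 - 110 = -292
d × e = (10, -279, -292)
|d × e| = √(10² + (-279)² + (-292)²) = √163205 ≈ 403.9864
area = ½ · 403.9864 ≈ 201.993

201.993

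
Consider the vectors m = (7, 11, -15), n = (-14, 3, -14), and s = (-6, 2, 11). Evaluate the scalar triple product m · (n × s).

3195

n × s:
i: 3·11 - (-14)·2 = 33 - (-28) = 61
j: (-14)·(-6) - (-14)·11 = 84 - (-154) = 238
k: (-14)·2 - 3·(-6) = -28 - (-18) = -10
n × s = (61, 238, -10)
m · (n × s) = 7·61 + 11·238 + (-15)·(-10) = 427 + 2618 + 150 = 3195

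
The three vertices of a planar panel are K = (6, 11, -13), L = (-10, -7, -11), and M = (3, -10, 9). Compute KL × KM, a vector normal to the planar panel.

(-354, 346, 282)

KL = (-16, -18, 2)
KM = (-3, -21, 22)
i: (-18)·22 - 2·(-21) = -396 - (-42) = -354
j: 2·(-3) - (-16)·22 = -6 - (-352) = 346
k: (-16)·(-21) - (-18)·(-3) = 336 - 54 = 282
KL × KM = (-354, 346, 282)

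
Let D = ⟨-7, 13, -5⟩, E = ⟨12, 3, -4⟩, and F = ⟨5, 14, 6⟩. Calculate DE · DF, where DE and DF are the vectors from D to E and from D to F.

229

DE = E − D = (19, -10, 1)
DF = F − D = (12, 1, 11)
DE · DF = 19·12 + (-10)·1 + 1·11 = 228 - 10 + 11 = 229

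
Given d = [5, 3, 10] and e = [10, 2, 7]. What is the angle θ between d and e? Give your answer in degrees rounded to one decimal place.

d · e = 5·10 + 3·2 + 10·7 = 50 + 6 + 70 = 126
|d|² = 25 + 9 + 100 = 134,  |d| = √134 ≈ 11.575837
|e|² = 100 + 4 + 49 = 153,  |e| = √153 ≈ 12.369317
cos θ = 126 / (11.575837 · 12.369317) ≈ 0.87998
θ = arccos(0.87998) ≈ 28.4°

28.4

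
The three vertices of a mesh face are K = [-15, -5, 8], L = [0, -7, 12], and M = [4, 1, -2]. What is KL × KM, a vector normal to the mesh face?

(-4, 226, 128)

KL = (15, -2, 4)
KM = (19, 6, -10)
i: (-2)·(-10) - 4·6 = 20 - 24 = -4
j: 4·19 - 15·(-10) = 76 - (-150) = 226
k: 15·6 - (-2)·19 = 90 - (-38) = 128
KL × KM = (-4, 226, 128)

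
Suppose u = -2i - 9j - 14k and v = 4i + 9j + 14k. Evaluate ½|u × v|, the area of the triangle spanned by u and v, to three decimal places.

16.643

i: (-9)·14 - (-14)·9 = -126 - (-126) = 0
j: (-14)·4 - (-2)·14 = -56 - (-28) = -28
k: (-2)·9 - (-9)·4 = -18 - (-36) = 18
u × v = (0, -28, 18)
|u × v| = √(0² + (-28)² + 18²) = √1108 ≈ 33.2866
area = ½ · 33.2866 ≈ 16.643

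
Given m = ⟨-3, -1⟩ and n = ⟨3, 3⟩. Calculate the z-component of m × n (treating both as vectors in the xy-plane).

-6

(-3)·3 - (-1)·3 = -9 - (-3) = -6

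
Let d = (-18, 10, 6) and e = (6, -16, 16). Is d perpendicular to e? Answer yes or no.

no

d · e = (-18)·6 + 10·(-16) + 6·16 = -108 - 160 + 96 = -172
Nonzero, so the vectors are not orthogonal.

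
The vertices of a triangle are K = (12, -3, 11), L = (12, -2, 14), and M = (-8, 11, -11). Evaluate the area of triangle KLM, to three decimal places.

KL = (0, 1, 3),  KM = (-20, 14, -22)
i: 1·(-22) - 3·14 = -22 - 42 = -64
j: 3·(-20) - 0·(-22) = -60 - 0 = -60
k: 0·14 - 1·(-20) = 0 - (-20) = 20
KL × KM = (-64, -60, 20)
|KL × KM| = √8096 ≈ 89.9778
area = ½ · 89.9778 ≈ 44.989

44.989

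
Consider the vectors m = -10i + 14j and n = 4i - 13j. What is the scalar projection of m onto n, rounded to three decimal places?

m · n = (-10)·4 + 14·(-13) = -40 - 182 = -222
|n| = √(16 + 169) = √185 ≈ 13.6015
comp_n m = -222 / √185 ≈ -16.322

-16.322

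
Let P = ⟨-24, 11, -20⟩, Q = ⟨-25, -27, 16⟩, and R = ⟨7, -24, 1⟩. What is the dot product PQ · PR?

2055

PQ = Q − P = (-1, -38, 36)
PR = R − P = (31, -35, 21)
PQ · PR = (-1)·31 + (-38)·(-35) + 36·21 = -31 + 1330 + 756 = 2055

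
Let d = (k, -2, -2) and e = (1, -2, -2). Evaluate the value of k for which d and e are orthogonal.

-8

d · e = k·1 + (-2)·(-2) + (-2)·(-2) = 8 + 1k
Set equal to 0: 1k = -8, so k = -8.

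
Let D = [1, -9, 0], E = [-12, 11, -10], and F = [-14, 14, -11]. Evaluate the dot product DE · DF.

765

DE = E − D = (-13, 20, -10)
DF = F − D = (-15, 23, -11)
DE · DF = (-13)·(-15) + 20·23 + (-10)·(-11) = 195 + 460 + 110 = 765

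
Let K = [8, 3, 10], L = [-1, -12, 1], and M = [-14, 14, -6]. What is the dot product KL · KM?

177

KL = L − K = (-9, -15, -9)
KM = M − K = (-22, 11, -16)
KL · KM = (-9)·(-22) + (-15)·11 + (-9)·(-16) = 198 - 165 + 144 = 177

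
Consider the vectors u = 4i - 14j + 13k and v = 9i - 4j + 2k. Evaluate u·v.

118

u · v = 4·9 + (-14)·(-4) + 13·2 = 36 + 56 + 26 = 118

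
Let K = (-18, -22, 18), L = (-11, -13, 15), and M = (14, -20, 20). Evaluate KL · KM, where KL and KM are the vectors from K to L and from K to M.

KL = L − K = (7, 9, -3)
KM = M − K = (32, 2, 2)
KL · KM = 7·32 + 9·2 + (-3)·2 = 224 + 18 - 6 = 236

236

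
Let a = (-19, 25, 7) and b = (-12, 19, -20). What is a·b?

a · b = (-19)·(-12) + 25·19 + 7·(-20) = 228 + 475 - 140 = 563

563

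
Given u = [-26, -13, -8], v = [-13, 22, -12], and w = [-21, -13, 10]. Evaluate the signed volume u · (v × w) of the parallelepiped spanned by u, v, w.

-11678

v × w:
i: 22·10 - (-12)·(-13) = 220 - 156 = 64
j: (-12)·(-21) - (-13)·10 = 252 - (-130) = 382
k: (-13)·(-13) - 22·(-21) = 169 - (-462) = 631
v × w = (64, 382, 631)
u · (v × w) = (-26)·64 + (-13)·382 + (-8)·631 = -1664 - 4966 - 5048 = -11678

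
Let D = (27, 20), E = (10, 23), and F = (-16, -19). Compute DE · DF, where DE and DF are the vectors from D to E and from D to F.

DE = E − D = (-17, 3)
DF = F − D = (-43, -39)
DE · DF = (-17)·(-43) + 3·(-39) = 731 - 117 = 614

614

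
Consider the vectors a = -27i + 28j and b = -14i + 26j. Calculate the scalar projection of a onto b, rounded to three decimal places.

a · b = (-27)·(-14) + 28·26 = 378 + 728 = 1106
|b| = √(196 + 676) = √872 ≈ 29.5296
comp_b a = 1106 / √872 ≈ 37.454

37.454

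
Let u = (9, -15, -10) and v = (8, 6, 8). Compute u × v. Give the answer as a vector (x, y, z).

i: (-15)·8 - (-10)·6 = -120 - (-60) = -60
j: (-10)·8 - 9·8 = -80 - 72 = -152
k: 9·6 - (-15)·8 = 54 - (-120) = 174
u × v = (-60, -152, 174)

(-60, -152, 174)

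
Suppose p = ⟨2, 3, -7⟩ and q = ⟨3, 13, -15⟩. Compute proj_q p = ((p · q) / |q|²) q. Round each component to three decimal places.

(1.117, 4.839, -5.583)

p · q = 2·3 + 3·13 + (-7)·(-15) = 6 + 39 + 105 = 150
|q|² = 9 + 169 + 225 = 403
proj_q p = (150/403) · (3, 13, -15) ≈ (1.117, 4.839, -5.583)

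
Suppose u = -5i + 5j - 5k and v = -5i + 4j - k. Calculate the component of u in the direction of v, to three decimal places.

7.715

u · v = (-5)·(-5) + 5·4 + (-5)·(-1) = 25 + 20 + 5 = 50
|v| = √(25 + 16 + 1) = √42 ≈ 6.4807
comp_v u = 50 / √42 ≈ 7.715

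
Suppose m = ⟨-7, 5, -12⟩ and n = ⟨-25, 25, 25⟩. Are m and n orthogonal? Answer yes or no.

m · n = (-7)·(-25) + 5·25 + (-12)·25 = 175 + 125 - 300 = 0
Zero, so the vectors are orthogonal.

yes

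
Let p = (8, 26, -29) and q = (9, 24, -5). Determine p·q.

841

p · q = 8·9 + 26·24 + (-29)·(-5) = 72 + 624 + 145 = 841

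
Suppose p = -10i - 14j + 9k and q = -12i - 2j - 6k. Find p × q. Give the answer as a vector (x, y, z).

(102, -168, -148)

i: (-14)·(-6) - 9·(-2) = 84 - (-18) = 102
j: 9·(-12) - (-10)·(-6) = -108 - 60 = -168
k: (-10)·(-2) - (-14)·(-12) = 20 - 168 = -148
p × q = (102, -168, -148)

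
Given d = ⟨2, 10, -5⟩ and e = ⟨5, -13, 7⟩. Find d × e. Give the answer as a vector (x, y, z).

i: 10·7 - (-5)·(-13) = 70 - 65 = 5
j: (-5)·5 - 2·7 = -25 - 14 = -39
k: 2·(-13) - 10·5 = -26 - 50 = -76
d × e = (5, -39, -76)

(5, -39, -76)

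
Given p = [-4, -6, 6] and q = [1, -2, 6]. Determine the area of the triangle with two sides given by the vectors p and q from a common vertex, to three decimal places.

i: (-6)·6 - 6·(-2) = -36 - (-12) = -24
j: 6·1 - (-4)·6 = 6 - (-24) = 30
k: (-4)·(-2) - (-6)·1 = 8 - (-6) = 14
p × q = (-24, 30, 14)
|p × q| = √((-24)² + 30² + 14²) = √1672 ≈ 40.8901
area = ½ · 40.8901 ≈ 20.445

20.445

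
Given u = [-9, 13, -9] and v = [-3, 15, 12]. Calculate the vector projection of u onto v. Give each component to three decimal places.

u · v = (-9)·(-3) + 13·15 + (-9)·12 = 27 + 195 - 108 = 114
|v|² = 9 + 225 + 144 = 378
proj_v u = (114/378) · (-3, 15, 12) ≈ (-0.905, 4.524, 3.619)

(-0.905, 4.524, 3.619)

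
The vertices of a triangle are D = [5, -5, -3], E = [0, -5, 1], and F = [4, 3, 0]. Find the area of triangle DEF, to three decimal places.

DE = (-5, 0, 4),  DF = (-1, 8, 3)
i: 0·3 - 4·8 = 0 - 32 = -32
j: 4·(-1) - (-5)·3 = -4 - (-15) = 11
k: (-5)·8 - 0·(-1) = -40 - 0 = -40
DE × DF = (-32, 11, -40)
|DE × DF| = √2745 ≈ 52.3927
area = ½ · 52.3927 ≈ 26.196

26.196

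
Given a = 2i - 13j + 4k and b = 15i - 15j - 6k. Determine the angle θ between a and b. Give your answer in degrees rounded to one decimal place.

48.5

a · b = 2·15 + (-13)·(-15) + 4·(-6) = 30 + 195 - 24 = 201
|a|² = 4 + 169 + 16 = 189,  |a| = √189 ≈ 13.747727
|b|² = 225 + 225 + 36 = 486,  |b| = √486 ≈ 22.045408
cos θ = 201 / (13.747727 · 22.045408) ≈ 0.66320
θ = arccos(0.66320) ≈ 48.5°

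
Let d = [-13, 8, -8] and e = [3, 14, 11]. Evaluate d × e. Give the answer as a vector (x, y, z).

(200, 119, -206)

i: 8·11 - (-8)·14 = 88 - (-112) = 200
j: (-8)·3 - (-13)·11 = -24 - (-143) = 119
k: (-13)·14 - 8·3 = -182 - 24 = -206
d × e = (200, 119, -206)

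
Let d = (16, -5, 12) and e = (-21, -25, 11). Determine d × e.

(245, -428, -505)

i: (-5)·11 - 12·(-25) = -55 - (-300) = 245
j: 12·(-21) - 16·11 = -252 - 176 = -428
k: 16·(-25) - (-5)·(-21) = -400 - 105 = -505
d × e = (245, -428, -505)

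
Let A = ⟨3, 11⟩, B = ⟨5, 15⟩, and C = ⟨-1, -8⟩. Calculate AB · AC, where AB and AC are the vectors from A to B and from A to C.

AB = B − A = (2, 4)
AC = C − A = (-4, -19)
AB · AC = 2·(-4) + 4·(-19) = -8 - 76 = -84

-84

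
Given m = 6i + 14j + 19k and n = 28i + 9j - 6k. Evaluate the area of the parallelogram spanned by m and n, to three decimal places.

708.444

i: 14·(-6) - 19·9 = -84 - 171 = -255
j: 19·28 - 6·(-6) = 532 - (-36) = 568
k: 6·9 - 14·28 = 54 - 392 = -338
m × n = (-255, 568, -338)
|m × n| = √((-255)² + 568² + (-338)²) = √501893 ≈ 708.4441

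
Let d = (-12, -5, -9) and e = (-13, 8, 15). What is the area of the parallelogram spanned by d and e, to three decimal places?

337.845

i: (-5)·15 - (-9)·8 = -75 - (-72) = -3
j: (-9)·(-13) - (-12)·15 = 117 - (-180) = 297
k: (-12)·8 - (-5)·(-13) = -96 - 65 = -161
d × e = (-3, 297, -161)
|d × e| = √((-3)² + 297² + (-161)²) = √114139 ≈ 337.8446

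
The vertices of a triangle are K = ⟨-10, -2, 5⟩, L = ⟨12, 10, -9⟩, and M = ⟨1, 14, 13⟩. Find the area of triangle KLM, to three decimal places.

254.804

KL = (22, 12, -14),  KM = (11, 16, 8)
i: 12·8 - (-14)·16 = 96 - (-224) = 320
j: (-14)·11 - 22·8 = -154 - 176 = -330
k: 22·16 - 12·11 = 352 - 132 = 220
KL × KM = (320, -330, 220)
|KL × KM| = √259700 ≈ 509.6077
area = ½ · 509.6077 ≈ 254.804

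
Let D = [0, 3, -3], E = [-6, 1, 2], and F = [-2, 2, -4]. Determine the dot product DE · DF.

DE = E − D = (-6, -2, 5)
DF = F − D = (-2, -1, -1)
DE · DF = (-6)·(-2) + (-2)·(-1) + 5·(-1) = 12 + 2 - 5 = 9

9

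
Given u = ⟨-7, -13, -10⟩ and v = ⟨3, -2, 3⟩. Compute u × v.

(-59, -9, 53)

i: (-13)·3 - (-10)·(-2) = -39 - 20 = -59
j: (-10)·3 - (-7)·3 = -30 - (-21) = -9
k: (-7)·(-2) - (-13)·3 = 14 - (-39) = 53
u × v = (-59, -9, 53)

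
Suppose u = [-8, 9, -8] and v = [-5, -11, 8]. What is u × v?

i: 9·8 - (-8)·(-11) = 72 - 88 = -16
j: (-8)·(-5) - (-8)·8 = 40 - (-64) = 104
k: (-8)·(-11) - 9·(-5) = 88 - (-45) = 133
u × v = (-16, 104, 133)

(-16, 104, 133)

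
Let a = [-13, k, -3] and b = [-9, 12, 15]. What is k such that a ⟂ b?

-6

a · b = (-13)·(-9) + k·12 + (-3)·15 = 72 + 12k
Set equal to 0: 12k = -72, so k = -6.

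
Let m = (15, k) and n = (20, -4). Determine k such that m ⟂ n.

75

m · n = 15·20 + k·(-4) = 300 - 4k
Set equal to 0: -4k = -300, so k = 75.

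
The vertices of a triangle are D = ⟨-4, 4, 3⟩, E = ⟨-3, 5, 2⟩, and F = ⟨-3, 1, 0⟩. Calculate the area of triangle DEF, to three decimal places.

3.742

DE = (1, 1, -1),  DF = (1, -3, -3)
i: 1·(-3) - (-1)·(-3) = -3 - 3 = -6
j: (-1)·1 - 1·(-3) = -1 - (-3) = 2
k: 1·(-3) - 1·1 = -3 - 1 = -4
DE × DF = (-6, 2, -4)
|DE × DF| = √56 ≈ 7.4833
area = ½ · 7.4833 ≈ 3.742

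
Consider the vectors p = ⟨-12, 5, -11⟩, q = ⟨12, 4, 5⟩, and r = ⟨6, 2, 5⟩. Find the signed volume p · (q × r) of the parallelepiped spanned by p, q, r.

q × r:
i: 4·5 - 5·2 = 20 - 10 = 10
j: 5·6 - 12·5 = 30 - 60 = -30
k: 12·2 - 4·6 = 24 - 24 = 0
q × r = (10, -30, 0)
p · (q × r) = (-12)·10 + 5·(-30) + (-11)·0 = -120 - 150 + 0 = -270

-270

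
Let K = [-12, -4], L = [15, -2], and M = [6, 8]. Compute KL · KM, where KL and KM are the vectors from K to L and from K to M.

510

KL = L − K = (27, 2)
KM = M − K = (18, 12)
KL · KM = 27·18 + 2·12 = 486 + 24 = 510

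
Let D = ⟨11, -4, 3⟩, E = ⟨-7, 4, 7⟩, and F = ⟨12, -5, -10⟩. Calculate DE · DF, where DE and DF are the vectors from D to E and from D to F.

-78

DE = E − D = (-18, 8, 4)
DF = F − D = (1, -1, -13)
DE · DF = (-18)·1 + 8·(-1) + 4·(-13) = -18 - 8 - 52 = -78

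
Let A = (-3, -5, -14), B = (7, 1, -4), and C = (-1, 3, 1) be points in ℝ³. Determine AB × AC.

(10, -130, 68)

AB = (10, 6, 10)
AC = (2, 8, 15)
i: 6·15 - 10·8 = 90 - 80 = 10
j: 10·2 - 10·15 = 20 - 150 = -130
k: 10·8 - 6·2 = 80 - 12 = 68
AB × AC = (10, -130, 68)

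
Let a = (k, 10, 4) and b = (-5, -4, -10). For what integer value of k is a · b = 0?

a · b = k·(-5) + 10·(-4) + 4·(-10) = -80 - 5k
Set equal to 0: -5k = 80, so k = -16.

-16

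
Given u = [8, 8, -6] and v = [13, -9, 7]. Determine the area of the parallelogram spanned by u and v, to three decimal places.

221.215

i: 8·7 - (-6)·(-9) = 56 - 54 = 2
j: (-6)·13 - 8·7 = -78 - 56 = -134
k: 8·(-9) - 8·13 = -72 - 104 = -176
u × v = (2, -134, -176)
|u × v| = √(2² + (-134)² + (-176)²) = √48936 ≈ 221.2148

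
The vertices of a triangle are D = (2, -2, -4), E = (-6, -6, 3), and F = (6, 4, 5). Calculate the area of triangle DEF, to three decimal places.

DE = (-8, -4, 7),  DF = (4, 6, 9)
i: (-4)·9 - 7·6 = -36 - 42 = -78
j: 7·4 - (-8)·9 = 28 - (-72) = 100
k: (-8)·6 - (-4)·4 = -48 - (-16) = -32
DE × DF = (-78, 100, -32)
|DE × DF| = √17108 ≈ 130.7976
area = ½ · 130.7976 ≈ 65.399

65.399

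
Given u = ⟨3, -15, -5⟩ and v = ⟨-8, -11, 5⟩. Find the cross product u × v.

(-130, 25, -153)

i: (-15)·5 - (-5)·(-11) = -75 - 55 = -130
j: (-5)·(-8) - 3·5 = 40 - 15 = 25
k: 3·(-11) - (-15)·(-8) = -33 - 120 = -153
u × v = (-130, 25, -153)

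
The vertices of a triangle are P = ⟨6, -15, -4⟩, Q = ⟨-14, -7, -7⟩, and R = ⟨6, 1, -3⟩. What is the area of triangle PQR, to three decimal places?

PQ = (-20, 8, -3),  PR = (0, 16, 1)
i: 8·1 - (-3)·16 = 8 - (-48) = 56
j: (-3)·0 - (-20)·1 = 0 - (-20) = 20
k: (-20)·16 - 8·0 = -320 - 0 = -320
PQ × PR = (56, 20, -320)
|PQ × PR| = √105936 ≈ 325.4781
area = ½ · 325.4781 ≈ 162.739

162.739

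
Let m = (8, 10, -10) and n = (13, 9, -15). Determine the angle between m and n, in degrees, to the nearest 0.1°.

m · n = 8·13 + 10·9 + (-10)·(-15) = 104 + 90 + 150 = 344
|m|² = 64 + 100 + 100 = 264,  |m| = √264 ≈ 16.248077
|n|² = 169 + 81 + 225 = 475,  |n| = √475 ≈ 21.794495
cos θ = 344 / (16.248077 · 21.794495) ≈ 0.97143
θ = arccos(0.97143) ≈ 13.7°

13.7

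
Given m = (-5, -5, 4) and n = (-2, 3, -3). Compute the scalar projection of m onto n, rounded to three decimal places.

-3.624

m · n = (-5)·(-2) + (-5)·3 + 4·(-3) = 10 - 15 - 12 = -17
|n| = √(4 + 9 + 9) = √22 ≈ 4.6904
comp_n m = -17 / √22 ≈ -3.624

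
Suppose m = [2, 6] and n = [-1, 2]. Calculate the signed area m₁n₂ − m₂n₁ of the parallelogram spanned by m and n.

2·2 - 6·(-1) = 4 - (-6) = 10

10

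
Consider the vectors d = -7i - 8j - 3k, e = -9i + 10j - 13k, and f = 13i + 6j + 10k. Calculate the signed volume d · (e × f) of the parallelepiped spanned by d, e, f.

-62

e × f:
i: 10·10 - (-13)·6 = 100 - (-78) = 178
j: (-13)·13 - (-9)·10 = -169 - (-90) = -79
k: (-9)·6 - 10·13 = -54 - 130 = -184
e × f = (178, -79, -184)
d · (e × f) = (-7)·178 + (-8)·(-79) + (-3)·(-184) = -1246 + 632 + 552 = -62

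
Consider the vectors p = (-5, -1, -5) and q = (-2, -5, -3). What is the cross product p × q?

(-22, -5, 23)

i: (-1)·(-3) - (-5)·(-5) = 3 - 25 = -22
j: (-5)·(-2) - (-5)·(-3) = 10 - 15 = -5
k: (-5)·(-5) - (-1)·(-2) = 25 - 2 = 23
p × q = (-22, -5, 23)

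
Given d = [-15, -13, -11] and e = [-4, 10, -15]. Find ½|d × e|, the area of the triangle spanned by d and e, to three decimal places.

i: (-13)·(-15) - (-11)·10 = 195 - (-110) = 305
j: (-11)·(-4) - (-15)·(-15) = 44 - 225 = -181
k: (-15)·10 - (-13)·(-4) = -150 - 52 = -202
d × e = (305, -181, -202)
|d × e| = √(305² + (-181)² + (-202)²) = √166590 ≈ 408.1544
area = ½ · 408.1544 ≈ 204.077

204.077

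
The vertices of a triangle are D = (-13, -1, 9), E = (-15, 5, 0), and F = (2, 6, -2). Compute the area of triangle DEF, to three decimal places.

94.173

DE = (-2, 6, -9),  DF = (15, 7, -11)
i: 6·(-11) - (-9)·7 = -66 - (-63) = -3
j: (-9)·15 - (-2)·(-11) = -135 - 22 = -157
k: (-2)·7 - 6·15 = -14 - 90 = -104
DE × DF = (-3, -157, -104)
|DE × DF| = √35474 ≈ 188.3454
area = ½ · 188.3454 ≈ 94.173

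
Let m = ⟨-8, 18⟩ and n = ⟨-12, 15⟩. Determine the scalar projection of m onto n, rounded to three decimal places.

m · n = (-8)·(-12) + 18·15 = 96 + 270 = 366
|n| = √(144 + 225) = √369 ≈ 19.2094
comp_n m = 366 / √369 ≈ 19.053

19.053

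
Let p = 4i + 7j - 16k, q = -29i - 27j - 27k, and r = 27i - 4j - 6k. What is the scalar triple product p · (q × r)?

q × r:
i: (-27)·(-6) - (-27)·(-4) = 162 - 108 = 54
j: (-27)·27 - (-29)·(-6) = -729 - 174 = -903
k: (-29)·(-4) - (-27)·27 = 116 - (-729) = 845
q × r = (54, -903, 845)
p · (q × r) = 4·54 + 7·(-903) + (-16)·845 = 216 - 6321 - 13520 = -19625

-19625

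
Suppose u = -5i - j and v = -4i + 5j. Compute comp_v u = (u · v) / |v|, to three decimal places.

2.343

u · v = (-5)·(-4) + (-1)·5 = 20 - 5 = 15
|v| = √(16 + 25) = √41 ≈ 6.4031
comp_v u = 15 / √41 ≈ 2.343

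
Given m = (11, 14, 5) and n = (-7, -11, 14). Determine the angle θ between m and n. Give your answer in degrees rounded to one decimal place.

m · n = 11·(-7) + 14·(-11) + 5·14 = -77 - 154 + 70 = -161
|m|² = 121 + 196 + 25 = 342,  |m| = √342 ≈ 18.493242
|n|² = 49 + 121 + 196 = 366,  |n| = √366 ≈ 19.131126
cos θ = -161 / (18.493242 · 19.131126) ≈ -0.45506
θ = arccos(-0.45506) ≈ 117.1°

117.1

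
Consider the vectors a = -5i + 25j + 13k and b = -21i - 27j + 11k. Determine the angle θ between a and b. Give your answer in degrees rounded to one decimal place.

114.5

a · b = (-5)·(-21) + 25·(-27) + 13·11 = 105 - 675 + 143 = -427
|a|² = 25 + 625 + 169 = 819,  |a| = √819 ≈ 28.618176
|b|² = 441 + 729 + 121 = 1291,  |b| = √1291 ≈ 35.930488
cos θ = -427 / (28.618176 · 35.930488) ≈ -0.41526
θ = arccos(-0.41526) ≈ 114.5°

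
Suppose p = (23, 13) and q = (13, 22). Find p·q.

p · q = 23·13 + 13·22 = 299 + 286 = 585

585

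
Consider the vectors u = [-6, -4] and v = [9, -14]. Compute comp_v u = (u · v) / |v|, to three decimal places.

u · v = (-6)·9 + (-4)·(-14) = -54 + 56 = 2
|v| = √(81 + 196) = √277 ≈ 16.6433
comp_v u = 2 / √277 ≈ 0.120

0.120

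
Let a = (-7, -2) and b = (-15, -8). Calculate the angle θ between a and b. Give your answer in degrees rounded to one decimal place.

12.1

a · b = (-7)·(-15) + (-2)·(-8) = 105 + 16 = 121
|a|² = 49 + 4 = 53,  |a| = √53 ≈ 7.280110
|b|² = 225 + 64 = 289,  |b| = √289 ≈ 17.000000
cos θ = 121 / (7.280110 · 17.000000) ≈ 0.97768
θ = arccos(0.97768) ≈ 12.1°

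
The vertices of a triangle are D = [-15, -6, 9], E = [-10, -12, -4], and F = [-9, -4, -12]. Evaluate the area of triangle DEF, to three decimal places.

80.543

DE = (5, -6, -13),  DF = (6, 2, -21)
i: (-6)·(-21) - (-13)·2 = 126 - (-26) = 152
j: (-13)·6 - 5·(-21) = -78 - (-105) = 27
k: 5·2 - (-6)·6 = 10 - (-36) = 46
DE × DF = (152, 27, 46)
|DE × DF| = √25949 ≈ 161.0869
area = ½ · 161.0869 ≈ 80.543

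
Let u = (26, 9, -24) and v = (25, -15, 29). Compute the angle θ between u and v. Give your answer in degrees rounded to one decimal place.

u · v = 26·25 + 9·(-15) + (-24)·29 = 650 - 135 - 696 = -181
|u|² = 676 + 81 + 576 = 1333,  |u| = √1333 ≈ 36.510273
|v|² = 625 + 225 + 841 = 1691,  |v| = √1691 ≈ 41.121770
cos θ = -181 / (36.510273 · 41.121770) ≈ -0.12056
θ = arccos(-0.12056) ≈ 96.9°

96.9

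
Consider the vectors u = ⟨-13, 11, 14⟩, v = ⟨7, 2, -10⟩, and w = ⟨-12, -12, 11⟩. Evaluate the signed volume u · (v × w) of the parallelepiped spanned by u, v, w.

v × w:
i: 2·11 - (-10)·(-12) = 22 - 120 = -98
j: (-10)·(-12) - 7·11 = 120 - 77 = 43
k: 7·(-12) - 2·(-12) = -84 - (-24) = -60
v × w = (-98, 43, -60)
u · (v × w) = (-13)·(-98) + 11·43 + 14·(-60) = 1274 + 473 - 840 = 907

907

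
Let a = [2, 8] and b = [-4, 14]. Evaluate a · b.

a · b = 2·(-4) + 8·14 = -8 + 112 = 104

104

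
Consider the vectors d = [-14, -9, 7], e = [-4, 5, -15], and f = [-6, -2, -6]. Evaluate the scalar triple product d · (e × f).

e × f:
i: 5·(-6) - (-15)·(-2) = -30 - 30 = -60
j: (-15)·(-6) - (-4)·(-6) = 90 - 24 = 66
k: (-4)·(-2) - 5·(-6) = 8 - (-30) = 38
e × f = (-60, 66, 38)
d · (e × f) = (-14)·(-60) + (-9)·66 + 7·38 = 840 - 594 + 266 = 512

512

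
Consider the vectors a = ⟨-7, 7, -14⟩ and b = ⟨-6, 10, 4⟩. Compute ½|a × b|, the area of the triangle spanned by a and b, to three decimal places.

i: 7·4 - (-14)·10 = 28 - (-140) = 168
j: (-14)·(-6) - (-7)·4 = 84 - (-28) = 112
k: (-7)·10 - 7·(-6) = -70 - (-42) = -28
a × b = (168, 112, -28)
|a × b| = √(168² + 112² + (-28)²) = √41552 ≈ 203.8431
area = ½ · 203.8431 ≈ 101.922

101.922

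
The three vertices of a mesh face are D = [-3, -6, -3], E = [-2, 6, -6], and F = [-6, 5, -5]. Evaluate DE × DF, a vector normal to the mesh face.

DE = (1, 12, -3)
DF = (-3, 11, -2)
i: 12·(-2) - (-3)·11 = -24 - (-33) = 9
j: (-3)·(-3) - 1·(-2) = 9 - (-2) = 11
k: 1·11 - 12·(-3) = 11 - (-36) = 47
DE × DF = (9, 11, 47)

(9, 11, 47)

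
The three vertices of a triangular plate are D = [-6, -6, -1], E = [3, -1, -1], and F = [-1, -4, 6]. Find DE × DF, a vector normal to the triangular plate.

DE = (9, 5, 0)
DF = (5, 2, 7)
i: 5·7 - 0·2 = 35 - 0 = 35
j: 0·5 - 9·7 = 0 - 63 = -63
k: 9·2 - 5·5 = 18 - 25 = -7
DE × DF = (35, -63, -7)

(35, -63, -7)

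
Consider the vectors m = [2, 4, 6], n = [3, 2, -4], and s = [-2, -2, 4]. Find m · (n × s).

-28

n × s:
i: 2·4 - (-4)·(-2) = 8 - 8 = 0
j: (-4)·(-2) - 3·4 = 8 - 12 = -4
k: 3·(-2) - 2·(-2) = -6 - (-4) = -2
n × s = (0, -4, -2)
m · (n × s) = 2·0 + 4·(-4) + 6·(-2) = 0 - 16 - 12 = -28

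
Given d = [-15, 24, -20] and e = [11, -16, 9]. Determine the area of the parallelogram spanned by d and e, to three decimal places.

i: 24·9 - (-20)·(-16) = 216 - 320 = -104
j: (-20)·11 - (-15)·9 = -220 - (-135) = -85
k: (-15)·(-16) - 24·11 = 240 - 264 = -24
d × e = (-104, -85, -24)
|d × e| = √((-104)² + (-85)² + (-24)²) = √18617 ≈ 136.4441

136.444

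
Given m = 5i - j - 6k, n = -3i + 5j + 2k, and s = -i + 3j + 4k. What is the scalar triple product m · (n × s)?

84

n × s:
i: 5·4 - 2·3 = 20 - 6 = 14
j: 2·(-1) - (-3)·4 = -2 - (-12) = 10
k: (-3)·3 - 5·(-1) = -9 - (-5) = -4
n × s = (14, 10, -4)
m · (n × s) = 5·14 + (-1)·10 + (-6)·(-4) = 70 - 10 + 24 = 84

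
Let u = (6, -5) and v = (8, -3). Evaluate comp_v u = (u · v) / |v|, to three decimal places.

7.374

u · v = 6·8 + (-5)·(-3) = 48 + 15 = 63
|v| = √(64 + 9) = √73 ≈ 8.5440
comp_v u = 63 / √73 ≈ 7.374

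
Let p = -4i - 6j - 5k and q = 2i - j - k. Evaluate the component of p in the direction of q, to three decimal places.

p · q = (-4)·2 + (-6)·(-1) + (-5)·(-1) = -8 + 6 + 5 = 3
|q| = √(4 + 1 + 1) = √6 ≈ 2.4495
comp_q p = 3 / √6 ≈ 1.225

1.225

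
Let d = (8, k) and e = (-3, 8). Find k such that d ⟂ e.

d · e = 8·(-3) + k·8 = -24 + 8k
Set equal to 0: 8k = 24, so k = 3.

3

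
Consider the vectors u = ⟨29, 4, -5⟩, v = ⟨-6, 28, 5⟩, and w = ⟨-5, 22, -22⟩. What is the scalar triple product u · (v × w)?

v × w:
i: 28·(-22) - 5·22 = -616 - 110 = -726
j: 5·(-5) - (-6)·(-22) = -25 - 132 = -157
k: (-6)·22 - 28·(-5) = -132 - (-140) = 8
v × w = (-726, -157, 8)
u · (v × w) = 29·(-726) + 4·(-157) + (-5)·8 = -21054 - 628 - 40 = -21722

-21722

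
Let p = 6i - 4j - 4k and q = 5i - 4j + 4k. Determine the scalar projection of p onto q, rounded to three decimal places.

p · q = 6·5 + (-4)·(-4) + (-4)·4 = 30 + 16 - 16 = 30
|q| = √(25 + 16 + 16) = √57 ≈ 7.5498
comp_q p = 30 / √57 ≈ 3.974

3.974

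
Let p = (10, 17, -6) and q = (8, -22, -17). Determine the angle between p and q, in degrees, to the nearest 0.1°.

108.8

p · q = 10·8 + 17·(-22) + (-6)·(-17) = 80 - 374 + 102 = -192
|p|² = 100 + 289 + 36 = 425,  |p| = √425 ≈ 20.615528
|q|² = 64 + 484 + 289 = 837,  |q| = √837 ≈ 28.930952
cos θ = -192 / (20.615528 · 28.930952) ≈ -0.32192
θ = arccos(-0.32192) ≈ 108.8°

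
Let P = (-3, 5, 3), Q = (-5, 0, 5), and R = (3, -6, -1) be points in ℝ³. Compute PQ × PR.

PQ = (-2, -5, 2)
PR = (6, -11, -4)
i: (-5)·(-4) - 2·(-11) = 20 - (-22) = 42
j: 2·6 - (-2)·(-4) = 12 - 8 = 4
k: (-2)·(-11) - (-5)·6 = 22 - (-30) = 52
PQ × PR = (42, 4, 52)

(42, 4, 52)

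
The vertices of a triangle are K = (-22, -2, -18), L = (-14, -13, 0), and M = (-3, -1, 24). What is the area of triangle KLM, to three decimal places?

263.403

KL = (8, -11, 18),  KM = (19, 1, 42)
i: (-11)·42 - 18·1 = -462 - 18 = -480
j: 18·19 - 8·42 = 342 - 336 = 6
k: 8·1 - (-11)·19 = 8 - (-209) = 217
KL × KM = (-480, 6, 217)
|KL × KM| = √277525 ≈ 526.8064
area = ½ · 526.8064 ≈ 263.403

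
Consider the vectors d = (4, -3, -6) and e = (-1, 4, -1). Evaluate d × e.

i: (-3)·(-1) - (-6)·4 = 3 - (-24) = 27
j: (-6)·(-1) - 4·(-1) = 6 - (-4) = 10
k: 4·4 - (-3)·(-1) = 16 - 3 = 13
d × e = (27, 10, 13)

(27, 10, 13)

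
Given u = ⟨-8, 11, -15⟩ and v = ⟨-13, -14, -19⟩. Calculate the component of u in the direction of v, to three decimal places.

u · v = (-8)·(-13) + 11·(-14) + (-15)·(-19) = 104 - 154 + 285 = 235
|v| = √(169 + 196 + 361) = √726 ≈ 26.9444
comp_v u = 235 / √726 ≈ 8.722

8.722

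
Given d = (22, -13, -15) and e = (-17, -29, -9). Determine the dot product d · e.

138

d · e = 22·(-17) + (-13)·(-29) + (-15)·(-9) = -374 + 377 + 135 = 138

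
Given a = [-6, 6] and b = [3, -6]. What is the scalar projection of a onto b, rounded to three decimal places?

-8.050

a · b = (-6)·3 + 6·(-6) = -18 - 36 = -54
|b| = √(9 + 36) = √45 ≈ 6.7082
comp_b a = -54 / √45 ≈ -8.050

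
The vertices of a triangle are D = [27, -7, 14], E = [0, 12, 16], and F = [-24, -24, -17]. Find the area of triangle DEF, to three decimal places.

898.461

DE = (-27, 19, 2),  DF = (-51, -17, -31)
i: 19·(-31) - 2·(-17) = -589 - (-34) = -555
j: 2·(-51) - (-27)·(-31) = -102 - 837 = -939
k: (-27)·(-17) - 19·(-51) = 459 - (-969) = 1428
DE × DF = (-555, -939, 1428)
|DE × DF| = √3228930 ≈ 1796.9224
area = ½ · 1796.9224 ≈ 898.461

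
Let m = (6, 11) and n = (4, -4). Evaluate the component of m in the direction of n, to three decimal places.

-3.536

m · n = 6·4 + 11·(-4) = 24 - 44 = -20
|n| = √(16 + 16) = √32 ≈ 5.6569
comp_n m = -20 / √32 ≈ -3.536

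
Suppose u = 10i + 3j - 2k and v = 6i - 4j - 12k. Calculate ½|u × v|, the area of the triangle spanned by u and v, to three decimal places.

65.123

i: 3·(-12) - (-2)·(-4) = -36 - 8 = -44
j: (-2)·6 - 10·(-12) = -12 - (-120) = 108
k: 10·(-4) - 3·6 = -40 - 18 = -58
u × v = (-44, 108, -58)
|u × v| = √((-44)² + 108² + (-58)²) = √16964 ≈ 130.2459
area = ½ · 130.2459 ≈ 65.123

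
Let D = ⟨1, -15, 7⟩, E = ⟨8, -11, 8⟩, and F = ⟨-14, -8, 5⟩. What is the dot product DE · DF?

DE = E − D = (7, 4, 1)
DF = F − D = (-15, 7, -2)
DE · DF = 7·(-15) + 4·7 + 1·(-2) = -105 + 28 - 2 = -79

-79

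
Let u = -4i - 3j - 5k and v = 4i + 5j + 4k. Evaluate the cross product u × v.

(13, -4, -8)

i: (-3)·4 - (-5)·5 = -12 - (-25) = 13
j: (-5)·4 - (-4)·4 = -20 - (-16) = -4
k: (-4)·5 - (-3)·4 = -20 - (-12) = -8
u × v = (13, -4, -8)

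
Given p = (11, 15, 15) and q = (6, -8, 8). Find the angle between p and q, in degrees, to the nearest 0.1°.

p · q = 11·6 + 15·(-8) + 15·8 = 66 - 120 + 120 = 66
|p|² = 121 + 225 + 225 = 571,  |p| = √571 ≈ 23.895606
|q|² = 36 + 64 + 64 = 164,  |q| = √164 ≈ 12.806248
cos θ = 66 / (23.895606 · 12.806248) ≈ 0.21568
θ = arccos(0.21568) ≈ 77.5°

77.5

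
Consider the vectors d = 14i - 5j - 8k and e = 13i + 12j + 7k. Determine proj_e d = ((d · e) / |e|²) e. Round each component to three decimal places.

(2.370, 2.188, 1.276)

d · e = 14·13 + (-5)·12 + (-8)·7 = 182 - 60 - 56 = 66
|e|² = 169 + 144 + 49 = 362
proj_e d = (66/362) · (13, 12, 7) ≈ (2.370, 2.188, 1.276)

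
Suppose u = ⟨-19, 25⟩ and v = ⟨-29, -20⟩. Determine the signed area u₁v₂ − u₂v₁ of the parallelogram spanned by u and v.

(-19)·(-20) - 25·(-29) = 380 - (-725) = 1105

1105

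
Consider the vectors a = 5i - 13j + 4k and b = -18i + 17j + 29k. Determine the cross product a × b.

i: (-13)·29 - 4·17 = -377 - 68 = -445
j: 4·(-18) - 5·29 = -72 - 145 = -217
k: 5·17 - (-13)·(-18) = 85 - 234 = -149
a × b = (-445, -217, -149)

(-445, -217, -149)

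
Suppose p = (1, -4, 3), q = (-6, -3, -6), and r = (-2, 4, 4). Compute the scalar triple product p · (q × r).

-222

q × r:
i: (-3)·4 - (-6)·4 = -12 - (-24) = 12
j: (-6)·(-2) - (-6)·4 = 12 - (-24) = 36
k: (-6)·4 - (-3)·(-2) = -24 - 6 = -30
q × r = (12, 36, -30)
p · (q × r) = 1·12 + (-4)·36 + 3·(-30) = 12 - 144 - 90 = -222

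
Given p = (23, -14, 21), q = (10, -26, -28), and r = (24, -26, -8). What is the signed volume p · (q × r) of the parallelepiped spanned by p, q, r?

q × r:
i: (-26)·(-8) - (-28)·(-26) = 208 - 728 = -520
j: (-28)·24 - 10·(-8) = -672 - (-80) = -592
k: 10·(-26) - (-26)·24 = -260 - (-624) = 364
q × r = (-520, -592, 364)
p · (q × r) = 23·(-520) + (-14)·(-592) + 21·364 = -11960 + 8288 + 7644 = 3972

3972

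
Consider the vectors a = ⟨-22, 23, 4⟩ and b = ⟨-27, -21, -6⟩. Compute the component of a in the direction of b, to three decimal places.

2.505

a · b = (-22)·(-27) + 23·(-21) + 4·(-6) = 594 - 483 - 24 = 87
|b| = √(729 + 441 + 36) = √1206 ≈ 34.7275
comp_b a = 87 / √1206 ≈ 2.505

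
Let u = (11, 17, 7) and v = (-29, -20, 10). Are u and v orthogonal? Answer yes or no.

u · v = 11·(-29) + 17·(-20) + 7·10 = -319 - 340 + 70 = -589
Nonzero, so the vectors are not orthogonal.

no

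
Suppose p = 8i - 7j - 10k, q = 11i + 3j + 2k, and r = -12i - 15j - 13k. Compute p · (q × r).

q × r:
i: 3·(-13) - 2·(-15) = -39 - (-30) = -9
j: 2·(-12) - 11·(-13) = -24 - (-143) = 119
k: 11·(-15) - 3·(-12) = -165 - (-36) = -129
q × r = (-9, 119, -129)
p · (q × r) = 8·(-9) + (-7)·119 + (-10)·(-129) = -72 - 833 + 1290 = 385

385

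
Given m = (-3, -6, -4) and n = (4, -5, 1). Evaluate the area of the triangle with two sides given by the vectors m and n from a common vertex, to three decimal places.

24.321

i: (-6)·1 - (-4)·(-5) = -6 - 20 = -26
j: (-4)·4 - (-3)·1 = -16 - (-3) = -13
k: (-3)·(-5) - (-6)·4 = 15 - (-24) = 39
m × n = (-26, -13, 39)
|m × n| = √((-26)² + (-13)² + 39²) = √2366 ≈ 48.6415
area = ½ · 48.6415 ≈ 24.321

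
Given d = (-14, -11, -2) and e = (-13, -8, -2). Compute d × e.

i: (-11)·(-2) - (-2)·(-8) = 22 - 16 = 6
j: (-2)·(-13) - (-14)·(-2) = 26 - 28 = -2
k: (-14)·(-8) - (-11)·(-13) = 112 - 143 = -31
d × e = (6, -2, -31)

(6, -2, -31)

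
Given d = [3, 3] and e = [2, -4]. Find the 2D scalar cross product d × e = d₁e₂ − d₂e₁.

-18

3·(-4) - 3·2 = -12 - 6 = -18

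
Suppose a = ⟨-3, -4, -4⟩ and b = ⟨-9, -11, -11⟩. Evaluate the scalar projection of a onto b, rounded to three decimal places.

a · b = (-3)·(-9) + (-4)·(-11) + (-4)·(-11) = 27 + 44 + 44 = 115
|b| = √(81 + 121 + 121) = √323 ≈ 17.9722
comp_b a = 115 / √323 ≈ 6.399

6.399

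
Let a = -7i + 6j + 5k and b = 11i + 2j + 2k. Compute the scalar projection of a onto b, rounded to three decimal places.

a · b = (-7)·11 + 6·2 + 5·2 = -77 + 12 + 10 = -55
|b| = √(121 + 4 + 4) = √129 ≈ 11.3578
comp_b a = -55 / √129 ≈ -4.842

-4.842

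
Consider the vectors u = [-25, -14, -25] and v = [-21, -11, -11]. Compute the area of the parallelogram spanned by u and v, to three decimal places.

278.392

i: (-14)·(-11) - (-25)·(-11) = 154 - 275 = -121
j: (-25)·(-21) - (-25)·(-11) = 525 - 275 = 250
k: (-25)·(-11) - (-14)·(-21) = 275 - 294 = -19
u × v = (-121, 250, -19)
|u × v| = √((-121)² + 250² + (-19)²) = √77502 ≈ 278.3918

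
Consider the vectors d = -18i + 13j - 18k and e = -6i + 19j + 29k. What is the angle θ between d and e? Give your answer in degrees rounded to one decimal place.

d · e = (-18)·(-6) + 13·19 + (-18)·29 = 108 + 247 - 522 = -167
|d|² = 324 + 169 + 324 = 817,  |d| = √817 ≈ 28.583212
|e|² = 36 + 361 + 841 = 1238,  |e| = √1238 ≈ 35.185224
cos θ = -167 / (28.583212 · 35.185224) ≈ -0.16605
θ = arccos(-0.16605) ≈ 99.6°

99.6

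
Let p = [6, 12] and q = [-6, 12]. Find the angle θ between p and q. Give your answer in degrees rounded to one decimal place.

53.1

p · q = 6·(-6) + 12·12 = -36 + 144 = 108
|p|² = 36 + 144 = 180,  |p| = √180 ≈ 13.416408
|q|² = 36 + 144 = 180,  |q| = √180 ≈ 13.416408
cos θ = 108 / (13.416408 · 13.416408) ≈ 0.60000
θ = arccos(0.60000) ≈ 53.1°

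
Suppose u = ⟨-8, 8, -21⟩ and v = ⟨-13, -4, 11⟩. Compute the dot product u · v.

u · v = (-8)·(-13) + 8·(-4) + (-21)·11 = 104 - 32 - 231 = -159

-159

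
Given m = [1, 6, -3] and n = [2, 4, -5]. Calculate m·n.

41

m · n = 1·2 + 6·4 + (-3)·(-5) = 2 + 24 + 15 = 41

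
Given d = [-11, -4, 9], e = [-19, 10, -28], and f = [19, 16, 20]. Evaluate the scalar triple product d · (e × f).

-10966

e × f:
i: 10·20 - (-28)·16 = 200 - (-448) = 648
j: (-28)·19 - (-19)·20 = -532 - (-380) = -152
k: (-19)·16 - 10·19 = -304 - 190 = -494
e × f = (648, -152, -494)
d · (e × f) = (-11)·648 + (-4)·(-152) + 9·(-494) = -7128 + 608 - 4446 = -10966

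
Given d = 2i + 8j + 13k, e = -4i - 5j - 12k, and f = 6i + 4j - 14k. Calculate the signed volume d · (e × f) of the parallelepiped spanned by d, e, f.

-606

e × f:
i: (-5)·(-14) - (-12)·4 = 70 - (-48) = 118
j: (-12)·6 - (-4)·(-14) = -72 - 56 = -128
k: (-4)·4 - (-5)·6 = -16 - (-30) = 14
e × f = (118, -128, 14)
d · (e × f) = 2·118 + 8·(-128) + 13·14 = 236 - 1024 + 182 = -606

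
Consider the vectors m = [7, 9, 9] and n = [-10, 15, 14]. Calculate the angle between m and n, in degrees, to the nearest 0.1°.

m · n = 7·(-10) + 9·15 + 9·14 = -70 + 135 + 126 = 191
|m|² = 49 + 81 + 81 = 211,  |m| = √211 ≈ 14.525839
|n|² = 100 + 225 + 196 = 521,  |n| = √521 ≈ 22.825424
cos θ = 191 / (14.525839 · 22.825424) ≈ 0.57607
θ = arccos(0.57607) ≈ 54.8°

54.8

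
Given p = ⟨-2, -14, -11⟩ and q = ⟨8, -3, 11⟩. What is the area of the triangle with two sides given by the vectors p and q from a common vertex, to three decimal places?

115.379

i: (-14)·11 - (-11)·(-3) = -154 - 33 = -187
j: (-11)·8 - (-2)·11 = -88 - (-22) = -66
k: (-2)·(-3) - (-14)·8 = 6 - (-112) = 118
p × q = (-187, -66, 118)
|p × q| = √((-187)² + (-66)² + 118²) = √53249 ≈ 230.7574
area = ½ · 230.7574 ≈ 115.379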